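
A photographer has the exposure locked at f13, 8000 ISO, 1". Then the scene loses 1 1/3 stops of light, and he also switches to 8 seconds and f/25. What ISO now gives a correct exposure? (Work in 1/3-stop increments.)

ISO 10000

Scene light: 1 1/3 stops darker.
Shutter speed: 1 → 1.3 → 1.6 → 2 → 2.5 → 3.2 → 4 → 5 → 6 → 8 — 3 stops longer (brighter).
Aperture: f/13 → f/14 → f/16 → f/18 → f/20 → f/22 → f/25 — 2 stops smaller aperture (darker).
Net so far: 1/3 stop darker. ISO: 8000 → 10000.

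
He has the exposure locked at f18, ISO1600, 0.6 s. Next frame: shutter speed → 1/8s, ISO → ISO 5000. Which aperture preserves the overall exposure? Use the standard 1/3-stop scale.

Shutter speed: 0.6 → 0.5 → 0.4 → 0.3 → 1/4 → 1/5 → 1/6 → 1/8 — 2 1/3 stops faster (darker).
ISO: 1600 → 2000 → 2500 → 3200 → 4000 → 5000 — 1 2/3 stops higher (brighter).
Net change so far: 2/3 stop darker. Offset with the aperture: f/18 → f/16 → f/14.

f/14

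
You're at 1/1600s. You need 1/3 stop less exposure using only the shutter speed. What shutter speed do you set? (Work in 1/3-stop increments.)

Shutter speed: 1/1600 → 1/2000 — 1/3 stop faster (darker).

1/2000s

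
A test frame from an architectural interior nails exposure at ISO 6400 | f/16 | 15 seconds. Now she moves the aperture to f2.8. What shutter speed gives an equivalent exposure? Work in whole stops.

1/2s

Aperture: f/16 → f/11 → f/8 → f/5.6 → f/4 → f/2.8 — 5 stops larger aperture (brighter).
Need 5 stops darker from the shutter speed: 15 → 8 → 4 → 2 → 1 → 1/2.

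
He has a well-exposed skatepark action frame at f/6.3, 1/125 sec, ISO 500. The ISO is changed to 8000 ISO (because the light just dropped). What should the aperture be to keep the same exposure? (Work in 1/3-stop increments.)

ISO: 500 → 640 → 800 → 1000 → 1250 → 1600 → 2000 → 2500 → 3200 → 4000 → 5000 → 6400 → 8000 — 4 stops raised (brighter).
Need 4 stops darker from the aperture: f/6.3 → f/7.1 → f/8 → f/9 → f/10 → f/11 → f/13 → f/14 → f/16 → f/18 → f/20 → f/22 → f/25.

f/25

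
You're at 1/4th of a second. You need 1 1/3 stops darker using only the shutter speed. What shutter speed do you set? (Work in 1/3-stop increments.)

Shutter speed: 1/4 → 1/5 → 1/6 → 1/8 → 1/10 — 1 1/3 stops shorter (darker).

1/10s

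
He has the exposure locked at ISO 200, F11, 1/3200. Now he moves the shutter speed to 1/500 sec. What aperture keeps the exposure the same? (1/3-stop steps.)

f/29

Shutter speed: 1/3200 → 1/2500 → 1/2000 → 1/1600 → 1/1250 → 1/1000 → 1/800 → 1/640 → 1/500 — 2 2/3 stops longer (brighter).
Need 2 2/3 stops darker from the aperture: f/11 → f/13 → f/14 → f/16 → f/18 → f/20 → f/22 → f/25 → f/29.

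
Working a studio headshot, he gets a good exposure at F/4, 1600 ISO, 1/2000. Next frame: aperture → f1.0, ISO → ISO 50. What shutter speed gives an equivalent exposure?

1/1000s

Aperture: f/4 → f/2.8 → f/2 → f/1.4 → f/1.0 — 4 stops opened up (brighter).
ISO: 1600 → 800 → 400 → 200 → 100 → 50 — 5 stops dropped (darker).
Net change so far: 1 stop darker. Offset with the shutter speed: 1/2000 → 1/1000.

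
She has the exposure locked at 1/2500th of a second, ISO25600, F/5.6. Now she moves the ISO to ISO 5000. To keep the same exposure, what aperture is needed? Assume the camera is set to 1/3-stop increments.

f/2.5

ISO: 25600 → 20000 → 16000 → 12800 → 10000 → 8000 → 6400 → 5000 — 2 1/3 stops dropped (darker).
Need 2 1/3 stops brighter from the aperture: f/5.6 → f/5 → f/4.5 → f/4 → f/3.5 → f/3.2 → f/2.8 → f/2.5.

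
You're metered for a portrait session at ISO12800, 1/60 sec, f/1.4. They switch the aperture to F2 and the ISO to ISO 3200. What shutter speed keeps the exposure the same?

1/8s

Aperture: f/1.4 → f/2 — 1 stop smaller aperture (darker).
ISO: 12800 → 6400 → 3200 — 2 stops dropped (darker).
Net change so far: 3 stops darker. Offset with the shutter speed: 1/60 → 1/30 → 1/15 → 1/8.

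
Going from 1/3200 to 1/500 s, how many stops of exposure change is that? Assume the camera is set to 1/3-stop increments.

2 2/3 stops

1/3200 → 1/2500 → 1/2000 → 1/1600 → 1/1250 → 1/1000 → 1/800 → 1/640 → 1/500 — count the steps: 8 third-stops = 2 2/3 stops.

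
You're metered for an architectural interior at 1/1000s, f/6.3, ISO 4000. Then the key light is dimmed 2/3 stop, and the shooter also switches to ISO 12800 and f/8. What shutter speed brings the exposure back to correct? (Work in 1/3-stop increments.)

1/1250s

Scene light: 2/3 stop darker.
ISO: 4000 → 5000 → 6400 → 8000 → 10000 → 12800 — 1 2/3 stops raised (brighter).
Aperture: f/6.3 → f/7.1 → f/8 — 2/3 stop stopped down (darker).
Net so far: 1/3 stop brighter. Shutter speed: 1/1000 → 1/1250.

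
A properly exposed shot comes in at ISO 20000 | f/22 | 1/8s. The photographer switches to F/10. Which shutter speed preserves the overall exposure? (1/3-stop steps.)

Aperture: f/22 → f/20 → f/18 → f/16 → f/14 → f/13 → f/11 → f/10 — 2 1/3 stops opened up (brighter).
Need 2 1/3 stops darker from the shutter speed: 1/8 → 1/10 → 1/13 → 1/15 → 1/20 → 1/25 → 1/30 → 1/40.

1/40s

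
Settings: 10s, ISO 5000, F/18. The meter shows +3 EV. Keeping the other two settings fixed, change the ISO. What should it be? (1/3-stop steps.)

Overexposed by 3 stops → need 3 stops darker.
ISO: 5000 → 4000 → 3200 → 2500 → 2000 → 1600 → 1250 → 1000 → 800 → 640.

ISO 640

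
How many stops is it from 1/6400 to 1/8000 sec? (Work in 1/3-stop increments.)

1/3 stop

1/6400 → 1/8000 — count the steps: 1 third-stops = 1/3 stop.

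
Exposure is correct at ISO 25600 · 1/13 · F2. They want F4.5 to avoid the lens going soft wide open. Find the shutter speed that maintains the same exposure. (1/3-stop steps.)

0.4 s

Aperture: f/2 → f/2.2 → f/2.5 → f/2.8 → f/3.2 → f/3.5 → f/4 → f/4.5 — 2 1/3 stops narrower (darker).
Need 2 1/3 stops brighter from the shutter speed: 1/13 → 1/10 → 1/8 → 1/6 → 1/5 → 1/4 → 0.3 → 0.4.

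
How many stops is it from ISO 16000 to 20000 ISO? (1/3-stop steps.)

16000 → 20000 — count the steps: 1 third-stops = 1/3 stop.

1/3 stop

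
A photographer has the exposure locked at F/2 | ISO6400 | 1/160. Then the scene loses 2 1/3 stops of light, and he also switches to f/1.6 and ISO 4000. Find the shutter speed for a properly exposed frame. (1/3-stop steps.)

Scene light: 2 1/3 stops darker.
Aperture: f/2 → f/1.8 → f/1.6 — 2/3 stop wider (brighter).
ISO: 6400 → 5000 → 4000 — 2/3 stop lower (darker).
Net so far: 2 1/3 stops darker. Shutter speed: 1/160 → 1/125 → 1/100 → 1/80 → 1/60 → 1/50 → 1/40 → 1/30.

1/30s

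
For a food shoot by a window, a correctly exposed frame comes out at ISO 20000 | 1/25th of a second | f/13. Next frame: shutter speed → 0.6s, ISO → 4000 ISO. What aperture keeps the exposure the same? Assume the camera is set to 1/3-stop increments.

f/22

Shutter speed: 1/25 → 1/20 → 1/15 → 1/13 → 1/10 → 1/8 → 1/6 → 1/5 → 1/4 → 0.3 → 0.4 → 0.5 → 0.6 — 4 stops slower (brighter).
ISO: 20000 → 16000 → 12800 → 10000 → 8000 → 6400 → 5000 → 4000 — 2 1/3 stops lower (darker).
Net change so far: 1 2/3 stops brighter. Offset with the aperture: f/13 → f/14 → f/16 → f/18 → f/20 → f/22.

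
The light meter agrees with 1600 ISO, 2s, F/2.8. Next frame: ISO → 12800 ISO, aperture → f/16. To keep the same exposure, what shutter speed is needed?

8 s

ISO: 1600 → 3200 → 6400 → 12800 — 3 stops higher (brighter).
Aperture: f/2.8 → f/4 → f/5.6 → f/8 → f/11 → f/16 — 5 stops narrower (darker).
Net change so far: 2 stops darker. Offset with the shutter speed: 2 → 4 → 8.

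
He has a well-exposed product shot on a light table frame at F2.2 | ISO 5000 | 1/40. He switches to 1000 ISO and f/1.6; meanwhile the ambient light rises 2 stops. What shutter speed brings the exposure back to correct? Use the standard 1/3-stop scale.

1/60s

Scene light: 2 stops brighter.
ISO: 5000 → 4000 → 3200 → 2500 → 2000 → 1600 → 1250 → 1000 — 2 1/3 stops lower (darker).
Aperture: f/2.2 → f/2 → f/1.8 → f/1.6 — 1 stop wider (brighter).
Net so far: 2/3 stop brighter. Shutter speed: 1/40 → 1/50 → 1/60.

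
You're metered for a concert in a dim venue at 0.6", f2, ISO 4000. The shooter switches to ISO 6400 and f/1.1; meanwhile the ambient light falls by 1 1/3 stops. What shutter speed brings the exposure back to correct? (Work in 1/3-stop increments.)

Scene light: 1 1/3 stops darker.
ISO: 4000 → 5000 → 6400 — 2/3 stop higher (brighter).
Aperture: f/2 → f/1.8 → f/1.6 → f/1.4 → f/1.2 → f/1.1 — 1 2/3 stops opened up (brighter).
Net so far: 1 stop brighter. Shutter speed: 0.6 → 0.5 → 0.4 → 0.3.

0.3 s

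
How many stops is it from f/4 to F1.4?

f/4 → f/2.8 → f/2 → f/1.4 — count the steps: 3 stops.

3 stops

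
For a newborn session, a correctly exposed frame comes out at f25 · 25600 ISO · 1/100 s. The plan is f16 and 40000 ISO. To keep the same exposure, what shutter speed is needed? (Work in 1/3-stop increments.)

Aperture: f/25 → f/22 → f/20 → f/18 → f/16 — 1 1/3 stops wider (brighter).
ISO: 25600 → 32000 → 40000 — 2/3 stop raised (brighter).
Net change so far: 2 stops brighter. Offset with the shutter speed: 1/100 → 1/125 → 1/160 → 1/200 → 1/250 → 1/320 → 1/400.

1/400s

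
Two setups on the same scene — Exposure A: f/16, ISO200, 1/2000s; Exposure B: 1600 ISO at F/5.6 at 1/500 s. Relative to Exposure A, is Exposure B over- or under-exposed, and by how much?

8 stops brighter

Aperture: f/16 → f/11 → f/8 → f/5.6 — 3 stops wider (brighter).
Shutter speed: 1/2000 → 1/1000 → 1/500 — 2 stops longer (brighter).
ISO: 200 → 400 → 800 → 1600 — 3 stops higher (brighter).
Net: +3 +2 +3 = +8 stops.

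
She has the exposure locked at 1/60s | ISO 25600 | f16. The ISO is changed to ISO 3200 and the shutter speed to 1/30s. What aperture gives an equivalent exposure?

f/8

ISO: 25600 → 12800 → 6400 → 3200 — 3 stops dropped (darker).
Shutter speed: 1/60 → 1/30 — 1 stop longer (brighter).
Net change so far: 2 stops darker. Offset with the aperture: f/16 → f/11 → f/8.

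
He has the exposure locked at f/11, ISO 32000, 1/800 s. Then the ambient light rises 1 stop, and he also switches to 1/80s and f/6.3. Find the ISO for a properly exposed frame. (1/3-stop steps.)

ISO 500

Scene light: 1 stop brighter.
Shutter speed: 1/800 → 1/640 → 1/500 → 1/400 → 1/320 → 1/250 → 1/200 → 1/160 → 1/125 → 1/100 → 1/80 — 3 1/3 stops longer (brighter).
Aperture: f/11 → f/10 → f/9 → f/8 → f/7.1 → f/6.3 — 1 2/3 stops larger aperture (brighter).
Net so far: 6 stops brighter. ISO: 32000 → 25600 → 20000 → 16000 → 12800 → 10000 → 8000 → 6400 → 5000 → 4000 → 3200 → 2500 → 2000 → 1600 → 1250 → 1000 → 800 → 640 → 500.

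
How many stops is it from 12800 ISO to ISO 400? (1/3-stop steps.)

5 stops

12800 → 10000 → 8000 → 6400 → 5000 → 4000 → 3200 → 2500 → 2000 → 1600 → 1250 → 1000 → 800 → 640 → 500 → 400 — count the steps: 15 third-stops = 5 stops.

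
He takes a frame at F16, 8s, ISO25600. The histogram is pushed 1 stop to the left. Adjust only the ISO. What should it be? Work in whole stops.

ISO 51200

Underexposed by 1 stop → need 1 stop brighter.
ISO: 25600 → 51200.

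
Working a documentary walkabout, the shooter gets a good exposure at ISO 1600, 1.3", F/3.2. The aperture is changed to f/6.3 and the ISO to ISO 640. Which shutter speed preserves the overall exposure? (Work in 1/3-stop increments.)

Aperture: f/3.2 → f/3.5 → f/4 → f/4.5 → f/5 → f/5.6 → f/6.3 — 2 stops narrower (darker).
ISO: 1600 → 1250 → 1000 → 800 → 640 — 1 1/3 stops lower (darker).
Net change so far: 3 1/3 stops darker. Offset with the shutter speed: 1.3 → 1.6 → 2 → 2.5 → 3.2 → 4 → 5 → 6 → 8 → 10 → 13.

13 s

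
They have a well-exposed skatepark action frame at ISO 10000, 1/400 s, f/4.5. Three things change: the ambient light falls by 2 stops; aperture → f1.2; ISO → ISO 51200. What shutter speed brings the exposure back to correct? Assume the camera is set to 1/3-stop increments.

Scene light: 2 stops darker.
Aperture: f/4.5 → f/4 → f/3.5 → f/3.2 → f/2.8 → f/2.5 → f/2.2 → f/2 → f/1.8 → f/1.6 → f/1.4 → f/1.2 — 3 2/3 stops wider (brighter).
ISO: 10000 → 12800 → 16000 → 20000 → 25600 → 32000 → 40000 → 51200 — 2 1/3 stops higher (brighter).
Net so far: 4 stops brighter. Shutter speed: 1/400 → 1/500 → 1/640 → 1/800 → 1/1000 → 1/1250 → 1/1600 → 1/2000 → 1/2500 → 1/3200 → 1/4000 → 1/5000 → 1/6400.

1/6400s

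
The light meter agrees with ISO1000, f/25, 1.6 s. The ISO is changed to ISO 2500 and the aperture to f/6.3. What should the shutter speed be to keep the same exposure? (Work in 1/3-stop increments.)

ISO: 1000 → 1250 → 1600 → 2000 → 2500 — 1 1/3 stops raised (brighter).
Aperture: f/25 → f/22 → f/20 → f/18 → f/16 → f/14 → f/13 → f/11 → f/10 → f/9 → f/8 → f/7.1 → f/6.3 — 4 stops wider (brighter).
Net change so far: 5 1/3 stops brighter. Offset with the shutter speed: 1.6 → 1.3 → 1 → 0.8 → 0.6 → 0.5 → 0.4 → 0.3 → 1/4 → 1/5 → 1/6 → 1/8 → 1/10 → 1/13 → 1/15 → 1/20 → 1/25.

1/25s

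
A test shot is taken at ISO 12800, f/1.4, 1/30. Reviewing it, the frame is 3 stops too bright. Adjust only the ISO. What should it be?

Overexposed by 3 stops → need 3 stops darker.
ISO: 12800 → 6400 → 3200 → 1600.

ISO 1600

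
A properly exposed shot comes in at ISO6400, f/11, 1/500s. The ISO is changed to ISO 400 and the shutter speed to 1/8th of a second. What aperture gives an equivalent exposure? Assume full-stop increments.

ISO: 6400 → 3200 → 1600 → 800 → 400 — 4 stops lower (darker).
Shutter speed: 1/500 → 1/250 → 1/125 → 1/60 → 1/30 → 1/15 → 1/8 — 6 stops longer (brighter).
Net change so far: 2 stops brighter. Offset with the aperture: f/11 → f/16 → f/22.

f/22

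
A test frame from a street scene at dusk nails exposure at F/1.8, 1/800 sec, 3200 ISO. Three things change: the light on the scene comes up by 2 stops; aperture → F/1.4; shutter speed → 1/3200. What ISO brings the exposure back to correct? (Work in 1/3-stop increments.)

ISO 2000

Scene light: 2 stops brighter.
Aperture: f/1.8 → f/1.6 → f/1.4 — 2/3 stop wider (brighter).
Shutter speed: 1/800 → 1/1000 → 1/1250 → 1/1600 → 1/2000 → 1/2500 → 1/3200 — 2 stops faster (darker).
Net so far: 2/3 stop brighter. ISO: 3200 → 2500 → 2000.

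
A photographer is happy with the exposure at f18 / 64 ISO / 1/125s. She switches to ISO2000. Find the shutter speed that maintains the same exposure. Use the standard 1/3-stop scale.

ISO: 64 → 80 → 100 → 125 → 160 → 200 → 250 → 320 → 400 → 500 → 640 → 800 → 1000 → 1250 → 1600 → 2000 — 5 stops raised (brighter).
Need 5 stops darker from the shutter speed: 1/125 → 1/160 → 1/200 → 1/250 → 1/320 → 1/400 → 1/500 → 1/640 → 1/800 → 1/1000 → 1/1250 → 1/1600 → 1/2000 → 1/2500 → 1/3200 → 1/4000.

1/4000s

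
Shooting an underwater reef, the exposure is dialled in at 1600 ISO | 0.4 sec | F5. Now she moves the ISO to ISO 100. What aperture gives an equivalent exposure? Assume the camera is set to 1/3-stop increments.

ISO: 1600 → 1250 → 1000 → 800 → 640 → 500 → 400 → 320 → 250 → 200 → 160 → 125 → 100 — 4 stops dropped (darker).
Need 4 stops brighter from the aperture: f/5 → f/4.5 → f/4 → f/3.5 → f/3.2 → f/2.8 → f/2.5 → f/2.2 → f/2 → f/1.8 → f/1.6 → f/1.4 → f/1.2.

f/1.2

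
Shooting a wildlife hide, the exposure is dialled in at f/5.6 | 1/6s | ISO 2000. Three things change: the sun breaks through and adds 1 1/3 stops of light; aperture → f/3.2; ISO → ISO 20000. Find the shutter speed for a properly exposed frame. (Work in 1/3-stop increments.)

1/500s

Scene light: 1 1/3 stops brighter.
Aperture: f/5.6 → f/5 → f/4.5 → f/4 → f/3.5 → f/3.2 — 1 2/3 stops larger aperture (brighter).
ISO: 2000 → 2500 → 3200 → 4000 → 5000 → 6400 → 8000 → 10000 → 12800 → 16000 → 20000 — 3 1/3 stops raised (brighter).
Net so far: 6 1/3 stops brighter. Shutter speed: 1/6 → 1/8 → 1/10 → 1/13 → 1/15 → 1/20 → 1/25 → 1/30 → 1/40 → 1/50 → 1/60 → 1/80 → 1/100 → 1/125 → 1/160 → 1/200 → 1/250 → 1/320 → 1/400 → 1/500.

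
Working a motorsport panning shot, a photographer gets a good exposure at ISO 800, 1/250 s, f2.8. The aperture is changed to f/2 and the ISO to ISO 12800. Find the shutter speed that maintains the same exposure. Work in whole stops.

Aperture: f/2.8 → f/2 — 1 stop wider (brighter).
ISO: 800 → 1600 → 3200 → 6400 → 12800 — 4 stops raised (brighter).
Net change so far: 5 stops brighter. Offset with the shutter speed: 1/250 → 1/500 → 1/1000 → 1/2000 → 1/4000 → 1/8000.

1/8000s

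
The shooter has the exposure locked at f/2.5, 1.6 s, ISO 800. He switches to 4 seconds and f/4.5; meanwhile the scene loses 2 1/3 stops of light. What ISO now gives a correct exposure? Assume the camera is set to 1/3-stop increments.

Scene light: 2 1/3 stops darker.
Shutter speed: 1.6 → 2 → 2.5 → 3.2 → 4 — 1 1/3 stops longer (brighter).
Aperture: f/2.5 → f/2.8 → f/3.2 → f/3.5 → f/4 → f/4.5 — 1 2/3 stops smaller aperture (darker).
Net so far: 2 2/3 stops darker. ISO: 800 → 1000 → 1250 → 1600 → 2000 → 2500 → 3200 → 4000 → 5000.

ISO 5000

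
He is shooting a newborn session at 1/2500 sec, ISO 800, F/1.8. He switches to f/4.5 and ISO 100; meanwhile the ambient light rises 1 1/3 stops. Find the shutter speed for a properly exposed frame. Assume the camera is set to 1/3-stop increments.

1/125s

Scene light: 1 1/3 stops brighter.
Aperture: f/1.8 → f/2 → f/2.2 → f/2.5 → f/2.8 → f/3.2 → f/3.5 → f/4 → f/4.5 — 2 2/3 stops smaller aperture (darker).
ISO: 800 → 640 → 500 → 400 → 320 → 250 → 200 → 160 → 125 → 100 — 3 stops lower (darker).
Net so far: 4 1/3 stops darker. Shutter speed: 1/2500 → 1/2000 → 1/1600 → 1/1250 → 1/1000 → 1/800 → 1/640 → 1/500 → 1/400 → 1/320 → 1/250 → 1/200 → 1/160 → 1/125.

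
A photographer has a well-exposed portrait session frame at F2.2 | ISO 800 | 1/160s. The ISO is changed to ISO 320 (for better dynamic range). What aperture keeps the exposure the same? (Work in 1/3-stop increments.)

ISO: 800 → 640 → 500 → 400 → 320 — 1 1/3 stops lower (darker).
Need 1 1/3 stops brighter from the aperture: f/2.2 → f/2 → f/1.8 → f/1.6 → f/1.4.

f/1.4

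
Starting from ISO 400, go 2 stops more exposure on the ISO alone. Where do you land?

ISO: 400 → 800 → 1600 — 2 stops higher (brighter).

ISO 1600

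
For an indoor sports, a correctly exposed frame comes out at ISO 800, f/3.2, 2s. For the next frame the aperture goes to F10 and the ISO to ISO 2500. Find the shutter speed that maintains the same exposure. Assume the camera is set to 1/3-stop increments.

Aperture: f/3.2 → f/3.5 → f/4 → f/4.5 → f/5 → f/5.6 → f/6.3 → f/7.1 → f/8 → f/9 → f/10 — 3 1/3 stops narrower (darker).
ISO: 800 → 1000 → 1250 → 1600 → 2000 → 2500 — 1 2/3 stops raised (brighter).
Net change so far: 1 2/3 stops darker. Offset with the shutter speed: 2 → 2.5 → 3.2 → 4 → 5 → 6.

6 s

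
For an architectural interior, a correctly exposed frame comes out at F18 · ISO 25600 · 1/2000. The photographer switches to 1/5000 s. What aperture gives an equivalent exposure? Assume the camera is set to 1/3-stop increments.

Shutter speed: 1/2000 → 1/2500 → 1/3200 → 1/4000 → 1/5000 — 1 1/3 stops shorter (darker).
Need 1 1/3 stops brighter from the aperture: f/18 → f/16 → f/14 → f/13 → f/11.

f/11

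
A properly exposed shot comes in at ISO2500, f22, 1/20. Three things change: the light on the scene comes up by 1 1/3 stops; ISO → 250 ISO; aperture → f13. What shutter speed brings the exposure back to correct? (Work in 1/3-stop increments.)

Scene light: 1 1/3 stops brighter.
ISO: 2500 → 2000 → 1600 → 1250 → 1000 → 800 → 640 → 500 → 400 → 320 → 250 — 3 1/3 stops dropped (darker).
Aperture: f/22 → f/20 → f/18 → f/16 → f/14 → f/13 — 1 2/3 stops opened up (brighter).
Net so far: 1/3 stop darker. Shutter speed: 1/20 → 1/15.

1/15s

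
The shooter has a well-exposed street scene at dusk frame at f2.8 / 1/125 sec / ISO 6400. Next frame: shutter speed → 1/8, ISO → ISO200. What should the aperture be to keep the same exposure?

f/2

Shutter speed: 1/125 → 1/60 → 1/30 → 1/15 → 1/8 — 4 stops slower (brighter).
ISO: 6400 → 3200 → 1600 → 800 → 400 → 200 — 5 stops dropped (darker).
Net change so far: 1 stop darker. Offset with the aperture: f/2.8 → f/2.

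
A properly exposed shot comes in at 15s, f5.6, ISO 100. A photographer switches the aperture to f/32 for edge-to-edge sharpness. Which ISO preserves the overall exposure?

ISO 3200

Aperture: f/5.6 → f/8 → f/11 → f/16 → f/22 → f/32 — 5 stops narrower (darker).
Need 5 stops brighter from the ISO: 100 → 200 → 400 → 800 → 1600 → 3200.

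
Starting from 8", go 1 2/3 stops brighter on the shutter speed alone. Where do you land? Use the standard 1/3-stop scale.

25 s

Shutter speed: 8 → 10 → 13 → 15 → 20 → 25 — 1 2/3 stops slower (brighter).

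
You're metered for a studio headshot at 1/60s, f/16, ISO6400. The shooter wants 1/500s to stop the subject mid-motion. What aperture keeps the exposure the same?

Shutter speed: 1/60 → 1/125 → 1/250 → 1/500 — 3 stops faster (darker).
Need 3 stops brighter from the aperture: f/16 → f/11 → f/8 → f/5.6.

f/5.6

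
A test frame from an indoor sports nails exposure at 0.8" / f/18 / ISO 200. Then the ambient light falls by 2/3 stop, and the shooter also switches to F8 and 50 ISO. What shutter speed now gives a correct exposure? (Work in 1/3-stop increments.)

Scene light: 2/3 stop darker.
Aperture: f/18 → f/16 → f/14 → f/13 → f/11 → f/10 → f/9 → f/8 — 2 1/3 stops opened up (brighter).
ISO: 200 → 160 → 125 → 100 → 80 → 64 → 50 — 2 stops lower (darker).
Net so far: 1/3 stop darker. Shutter speed: 0.8 → 1.

1 s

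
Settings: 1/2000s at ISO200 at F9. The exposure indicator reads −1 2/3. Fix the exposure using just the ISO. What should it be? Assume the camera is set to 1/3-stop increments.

Underexposed by 1 2/3 stops → need 1 2/3 stops brighter.
ISO: 200 → 250 → 320 → 400 → 500 → 640.

ISO 640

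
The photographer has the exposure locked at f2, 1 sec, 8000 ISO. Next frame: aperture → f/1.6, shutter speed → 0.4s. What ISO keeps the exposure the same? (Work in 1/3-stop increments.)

ISO 12800

Aperture: f/2 → f/1.8 → f/1.6 — 2/3 stop wider (brighter).
Shutter speed: 1 → 0.8 → 0.6 → 0.5 → 0.4 — 1 1/3 stops faster (darker).
Net change so far: 2/3 stop darker. Offset with the ISO: 8000 → 10000 → 12800.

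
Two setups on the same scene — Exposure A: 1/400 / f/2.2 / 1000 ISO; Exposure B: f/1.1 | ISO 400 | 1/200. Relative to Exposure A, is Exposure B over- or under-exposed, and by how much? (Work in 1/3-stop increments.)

Aperture: f/2.2 → f/2 → f/1.8 → f/1.6 → f/1.4 → f/1.2 → f/1.1 — 2 stops larger aperture (brighter).
Shutter speed: 1/400 → 1/320 → 1/250 → 1/200 — 1 stop slower (brighter).
ISO: 1000 → 800 → 640 → 500 → 400 — 1 1/3 stops lower (darker).
Net: +2 +1 −1 1/3 = +1 2/3 stops.

1 2/3 stops brighter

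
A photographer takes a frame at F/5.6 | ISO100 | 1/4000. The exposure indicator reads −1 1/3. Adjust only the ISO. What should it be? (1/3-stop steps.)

Underexposed by 1 1/3 stops → need 1 1/3 stops brighter.
ISO: 100 → 125 → 160 → 200 → 250.

ISO 250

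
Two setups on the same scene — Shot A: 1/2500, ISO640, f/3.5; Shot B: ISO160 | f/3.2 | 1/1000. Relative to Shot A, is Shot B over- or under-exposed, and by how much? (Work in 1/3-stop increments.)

Aperture: f/3.5 → f/3.2 — 1/3 stop wider (brighter).
Shutter speed: 1/2500 → 1/2000 → 1/1600 → 1/1250 → 1/1000 — 1 1/3 stops slower (brighter).
ISO: 640 → 500 → 400 → 320 → 250 → 200 → 160 — 2 stops lower (darker).
Net: +1/3 +1 1/3 −2 = −1/3 stops.

1/3 stop darker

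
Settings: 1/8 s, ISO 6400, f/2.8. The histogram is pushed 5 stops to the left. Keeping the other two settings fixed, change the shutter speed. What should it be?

Underexposed by 5 stops → need 5 stops brighter.
Shutter speed: 1/8 → 1/4 → 1/2 → 1 → 2 → 4.

4 s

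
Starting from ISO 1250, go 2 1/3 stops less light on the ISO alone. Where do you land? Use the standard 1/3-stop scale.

ISO: 1250 → 1000 → 800 → 640 → 500 → 400 → 320 → 250 — 2 1/3 stops dropped (darker).

ISO 250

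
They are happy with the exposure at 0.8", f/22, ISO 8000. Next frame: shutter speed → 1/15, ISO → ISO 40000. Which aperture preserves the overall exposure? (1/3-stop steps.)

Shutter speed: 0.8 → 0.6 → 0.5 → 0.4 → 0.3 → 1/4 → 1/5 → 1/6 → 1/8 → 1/10 → 1/13 → 1/15 — 3 2/3 stops faster (darker).
ISO: 8000 → 10000 → 12800 → 16000 → 20000 → 25600 → 32000 → 40000 — 2 1/3 stops raised (brighter).
Net change so far: 1 1/3 stops darker. Offset with the aperture: f/22 → f/20 → f/18 → f/16 → f/14.

f/14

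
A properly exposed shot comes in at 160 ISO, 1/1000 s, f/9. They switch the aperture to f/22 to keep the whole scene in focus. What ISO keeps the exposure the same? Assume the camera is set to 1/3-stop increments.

Aperture: f/9 → f/10 → f/11 → f/13 → f/14 → f/16 → f/18 → f/20 → f/22 — 2 2/3 stops narrower (darker).
Need 2 2/3 stops brighter from the ISO: 160 → 200 → 250 → 320 → 400 → 500 → 640 → 800 → 1000.

ISO 1000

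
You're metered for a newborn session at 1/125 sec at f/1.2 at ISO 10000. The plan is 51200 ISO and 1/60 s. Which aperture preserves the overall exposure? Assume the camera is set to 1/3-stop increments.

f/4

ISO: 10000 → 12800 → 16000 → 20000 → 25600 → 32000 → 40000 → 51200 — 2 1/3 stops raised (brighter).
Shutter speed: 1/125 → 1/100 → 1/80 → 1/60 — 1 stop slower (brighter).
Net change so far: 3 1/3 stops brighter. Offset with the aperture: f/1.2 → f/1.4 → f/1.6 → f/1.8 → f/2 → f/2.2 → f/2.5 → f/2.8 → f/3.2 → f/3.5 → f/4.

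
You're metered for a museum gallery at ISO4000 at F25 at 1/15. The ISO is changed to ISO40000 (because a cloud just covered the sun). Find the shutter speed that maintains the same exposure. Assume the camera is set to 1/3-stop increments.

1/160s

ISO: 4000 → 5000 → 6400 → 8000 → 10000 → 12800 → 16000 → 20000 → 25600 → 32000 → 40000 — 3 1/3 stops raised (brighter).
Need 3 1/3 stops darker from the shutter speed: 1/15 → 1/20 → 1/25 → 1/30 → 1/40 → 1/50 → 1/60 → 1/80 → 1/100 → 1/125 → 1/160.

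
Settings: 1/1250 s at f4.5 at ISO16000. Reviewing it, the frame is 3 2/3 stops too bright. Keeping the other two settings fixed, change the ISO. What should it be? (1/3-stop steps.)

Overexposed by 3 2/3 stops → need 3 2/3 stops darker.
ISO: 16000 → 12800 → 10000 → 8000 → 6400 → 5000 → 4000 → 3200 → 2500 → 2000 → 1600 → 1250.

ISO 1250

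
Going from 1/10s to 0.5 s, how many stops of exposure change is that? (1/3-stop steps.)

2 1/3 stops

1/10 → 1/8 → 1/6 → 1/5 → 1/4 → 0.3 → 0.4 → 0.5 — count the steps: 7 third-stops = 2 1/3 stops.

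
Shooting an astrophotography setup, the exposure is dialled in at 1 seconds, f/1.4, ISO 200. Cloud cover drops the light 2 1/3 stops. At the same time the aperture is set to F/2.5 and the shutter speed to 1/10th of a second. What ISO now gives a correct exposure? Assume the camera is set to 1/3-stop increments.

ISO 32000

Scene light: 2 1/3 stops darker.
Aperture: f/1.4 → f/1.6 → f/1.8 → f/2 → f/2.2 → f/2.5 — 1 2/3 stops smaller aperture (darker).
Shutter speed: 1 → 0.8 → 0.6 → 0.5 → 0.4 → 0.3 → 1/4 → 1/5 → 1/6 → 1/8 → 1/10 — 3 1/3 stops shorter (darker).
Net so far: 7 1/3 stops darker. ISO: 200 → 250 → 320 → 400 → 500 → 640 → 800 → 1000 → 1250 → 1600 → 2000 → 2500 → 3200 → 4000 → 5000 → 6400 → 8000 → 10000 → 12800 → 16000 → 20000 → 25600 → 32000.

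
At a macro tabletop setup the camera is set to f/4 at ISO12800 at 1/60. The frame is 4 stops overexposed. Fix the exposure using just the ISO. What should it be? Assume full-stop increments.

Overexposed by 4 stops → need 4 stops darker.
ISO: 12800 → 6400 → 3200 → 1600 → 800.

ISO 800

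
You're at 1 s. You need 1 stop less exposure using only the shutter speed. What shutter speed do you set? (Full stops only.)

Shutter speed: 1 → 1/2 — 1 stop faster (darker).

1/2s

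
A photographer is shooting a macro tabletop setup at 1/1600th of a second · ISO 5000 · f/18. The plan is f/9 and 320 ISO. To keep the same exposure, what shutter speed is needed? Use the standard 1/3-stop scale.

1/400s

Aperture: f/18 → f/16 → f/14 → f/13 → f/11 → f/10 → f/9 — 2 stops opened up (brighter).
ISO: 5000 → 4000 → 3200 → 2500 → 2000 → 1600 → 1250 → 1000 → 800 → 640 → 500 → 400 → 320 — 4 stops lower (darker).
Net change so far: 2 stops darker. Offset with the shutter speed: 1/1600 → 1/1250 → 1/1000 → 1/800 → 1/640 → 1/500 → 1/400.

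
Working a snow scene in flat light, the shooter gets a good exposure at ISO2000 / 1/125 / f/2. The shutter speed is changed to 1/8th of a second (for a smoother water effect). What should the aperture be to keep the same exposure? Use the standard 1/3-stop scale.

Shutter speed: 1/125 → 1/100 → 1/80 → 1/60 → 1/50 → 1/40 → 1/30 → 1/25 → 1/20 → 1/15 → 1/13 → 1/10 → 1/8 — 4 stops longer (brighter).
Need 4 stops darker from the aperture: f/2 → f/2.2 → f/2.5 → f/2.8 → f/3.2 → f/3.5 → f/4 → f/4.5 → f/5 → f/5.6 → f/6.3 → f/7.1 → f/8.

f/8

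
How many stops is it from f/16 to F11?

f/16 → f/11 — count the steps: 1 stop.

1 stop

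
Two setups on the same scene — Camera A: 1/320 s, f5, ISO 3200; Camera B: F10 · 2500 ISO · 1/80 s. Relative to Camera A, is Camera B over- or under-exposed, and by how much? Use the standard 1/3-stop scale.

Aperture: f/5 → f/5.6 → f/6.3 → f/7.1 → f/8 → f/9 → f/10 — 2 stops narrower (darker).
Shutter speed: 1/320 → 1/250 → 1/200 → 1/160 → 1/125 → 1/100 → 1/80 — 2 stops longer (brighter).
ISO: 3200 → 2500 — 1/3 stop dropped (darker).
Net: −2 +2 −1/3 = −1/3 stops.

1/3 stop darker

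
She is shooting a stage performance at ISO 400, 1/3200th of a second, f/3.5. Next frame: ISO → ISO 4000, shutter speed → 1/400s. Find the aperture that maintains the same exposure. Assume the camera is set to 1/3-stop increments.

f/32

ISO: 400 → 500 → 640 → 800 → 1000 → 1250 → 1600 → 2000 → 2500 → 3200 → 4000 — 3 1/3 stops higher (brighter).
Shutter speed: 1/3200 → 1/2500 → 1/2000 → 1/1600 → 1/1250 → 1/1000 → 1/800 → 1/640 → 1/500 → 1/400 — 3 stops slower (brighter).
Net change so far: 6 1/3 stops brighter. Offset with the aperture: f/3.5 → f/4 → f/4.5 → f/5 → f/5.6 → f/6.3 → f/7.1 → f/8 → f/9 → f/10 → f/11 → f/13 → f/14 → f/16 → f/18 → f/20 → f/22 → f/25 → f/29 → f/32.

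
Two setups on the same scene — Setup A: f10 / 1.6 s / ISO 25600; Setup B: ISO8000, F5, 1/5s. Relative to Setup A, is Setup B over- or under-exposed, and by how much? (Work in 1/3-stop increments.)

2 2/3 stops darker

Aperture: f/10 → f/9 → f/8 → f/7.1 → f/6.3 → f/5.6 → f/5 — 2 stops opened up (brighter).
Shutter speed: 1.6 → 1.3 → 1 → 0.8 → 0.6 → 0.5 → 0.4 → 0.3 → 1/4 → 1/5 — 3 stops faster (darker).
ISO: 25600 → 20000 → 16000 → 12800 → 10000 → 8000 — 1 2/3 stops dropped (darker).
Net: +2 −3 −1 2/3 = −2 2/3 stops.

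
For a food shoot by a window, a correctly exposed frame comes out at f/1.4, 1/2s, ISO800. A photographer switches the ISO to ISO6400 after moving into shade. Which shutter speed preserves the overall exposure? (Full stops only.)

ISO: 800 → 1600 → 3200 → 6400 — 3 stops higher (brighter).
Need 3 stops darker from the shutter speed: 1/2 → 1/4 → 1/8 → 1/15.

1/15s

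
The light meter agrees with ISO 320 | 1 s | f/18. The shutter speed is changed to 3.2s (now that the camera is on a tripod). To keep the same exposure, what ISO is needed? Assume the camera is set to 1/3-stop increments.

Shutter speed: 1 → 1.3 → 1.6 → 2 → 2.5 → 3.2 — 1 2/3 stops longer (brighter).
Need 1 2/3 stops darker from the ISO: 320 → 250 → 200 → 160 → 125 → 100.

ISO 100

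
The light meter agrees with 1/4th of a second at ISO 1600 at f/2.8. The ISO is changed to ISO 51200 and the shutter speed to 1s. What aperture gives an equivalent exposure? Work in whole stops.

ISO: 1600 → 3200 → 6400 → 12800 → 25600 → 51200 — 5 stops raised (brighter).
Shutter speed: 1/4 → 1/2 → 1 — 2 stops slower (brighter).
Net change so far: 7 stops brighter. Offset with the aperture: f/2.8 → f/4 → f/5.6 → f/8 → f/11 → f/16 → f/22 → f/32.

f/32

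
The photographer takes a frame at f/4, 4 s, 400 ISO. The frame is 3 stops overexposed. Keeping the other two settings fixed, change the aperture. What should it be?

f/11

Overexposed by 3 stops → need 3 stops darker.
Aperture: f/4 → f/5.6 → f/8 → f/11.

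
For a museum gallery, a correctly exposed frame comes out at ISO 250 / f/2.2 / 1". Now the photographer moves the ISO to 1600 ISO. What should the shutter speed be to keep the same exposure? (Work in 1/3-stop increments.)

1/6s

ISO: 250 → 320 → 400 → 500 → 640 → 800 → 1000 → 1250 → 1600 — 2 2/3 stops raised (brighter).
Need 2 2/3 stops darker from the shutter speed: 1 → 0.8 → 0.6 → 0.5 → 0.4 → 0.3 → 1/4 → 1/5 → 1/6.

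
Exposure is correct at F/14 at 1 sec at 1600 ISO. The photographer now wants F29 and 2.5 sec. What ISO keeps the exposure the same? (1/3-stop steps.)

Aperture: f/14 → f/16 → f/18 → f/20 → f/22 → f/25 → f/29 — 2 stops narrower (darker).
Shutter speed: 1 → 1.3 → 1.6 → 2 → 2.5 — 1 1/3 stops slower (brighter).
Net change so far: 2/3 stop darker. Offset with the ISO: 1600 → 2000 → 2500.

ISO 2500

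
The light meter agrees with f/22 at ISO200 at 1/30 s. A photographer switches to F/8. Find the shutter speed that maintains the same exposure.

Aperture: f/22 → f/16 → f/11 → f/8 — 3 stops wider (brighter).
Need 3 stops darker from the shutter speed: 1/30 → 1/60 → 1/125 → 1/250.

1/250s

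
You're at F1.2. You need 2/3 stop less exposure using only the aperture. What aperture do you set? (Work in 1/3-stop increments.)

Aperture: f/1.2 → f/1.4 → f/1.6 — 2/3 stop stopped down (darker).

f/1.6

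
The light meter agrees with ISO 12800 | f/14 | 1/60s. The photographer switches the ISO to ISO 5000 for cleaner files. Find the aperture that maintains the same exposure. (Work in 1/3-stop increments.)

ISO: 12800 → 10000 → 8000 → 6400 → 5000 — 1 1/3 stops dropped (darker).
Need 1 1/3 stops brighter from the aperture: f/14 → f/13 → f/11 → f/10 → f/9.

f/9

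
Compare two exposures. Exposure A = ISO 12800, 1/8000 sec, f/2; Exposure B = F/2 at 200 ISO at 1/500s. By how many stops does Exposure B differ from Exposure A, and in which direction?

Aperture: unchanged.
Shutter speed: 1/8000 → 1/4000 → 1/2000 → 1/1000 → 1/500 — 4 stops longer (brighter).
ISO: 12800 → 6400 → 3200 → 1600 → 800 → 400 → 200 — 6 stops dropped (darker).
Net: +4 −6 = −2 stops.

2 stops darker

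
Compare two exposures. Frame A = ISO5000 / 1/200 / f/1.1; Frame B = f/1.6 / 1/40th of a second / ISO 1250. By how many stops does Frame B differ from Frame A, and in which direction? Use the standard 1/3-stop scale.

2/3 stop darker

Aperture: f/1.1 → f/1.2 → f/1.4 → f/1.6 — 1 stop smaller aperture (darker).
Shutter speed: 1/200 → 1/160 → 1/125 → 1/100 → 1/80 → 1/60 → 1/50 → 1/40 — 2 1/3 stops slower (brighter).
ISO: 5000 → 4000 → 3200 → 2500 → 2000 → 1600 → 1250 — 2 stops lower (darker).
Net: −1 +2 1/3 −2 = −2/3 stops.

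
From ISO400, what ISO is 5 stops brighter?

ISO 12800

ISO: 400 → 800 → 1600 → 3200 → 6400 → 12800 — 5 stops higher (brighter).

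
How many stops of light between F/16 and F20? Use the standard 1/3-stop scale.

2/3 stop

f/16 → f/18 → f/20 — count the steps: 2 third-stops = 2/3 stop.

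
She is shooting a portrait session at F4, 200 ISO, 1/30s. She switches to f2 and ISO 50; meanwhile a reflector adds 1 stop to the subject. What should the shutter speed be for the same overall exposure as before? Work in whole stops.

1/60s

Scene light: 1 stop brighter.
Aperture: f/4 → f/2.8 → f/2 — 2 stops larger aperture (brighter).
ISO: 200 → 100 → 50 — 2 stops dropped (darker).
Net so far: 1 stop brighter. Shutter speed: 1/30 → 1/60.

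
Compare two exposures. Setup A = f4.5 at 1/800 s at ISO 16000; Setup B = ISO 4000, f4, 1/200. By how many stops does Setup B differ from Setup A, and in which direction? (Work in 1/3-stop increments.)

Aperture: f/4.5 → f/4 — 1/3 stop opened up (brighter).
Shutter speed: 1/800 → 1/640 → 1/500 → 1/400 → 1/320 → 1/250 → 1/200 — 2 stops longer (brighter).
ISO: 16000 → 12800 → 10000 → 8000 → 6400 → 5000 → 4000 — 2 stops dropped (darker).
Net: +1/3 +2 −2 = +1/3 stops.

1/3 stop brighter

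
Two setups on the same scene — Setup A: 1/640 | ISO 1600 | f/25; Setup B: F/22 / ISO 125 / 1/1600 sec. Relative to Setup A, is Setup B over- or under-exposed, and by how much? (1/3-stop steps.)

4 2/3 stops darker

Aperture: f/25 → f/22 — 1/3 stop opened up (brighter).
Shutter speed: 1/640 → 1/800 → 1/1000 → 1/1250 → 1/1600 — 1 1/3 stops faster (darker).
ISO: 1600 → 1250 → 1000 → 800 → 640 → 500 → 400 → 320 → 250 → 200 → 160 → 125 — 3 2/3 stops dropped (darker).
Net: +1/3 −1 1/3 −3 2/3 = −4 2/3 stops.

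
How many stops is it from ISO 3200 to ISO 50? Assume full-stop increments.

6 stops

3200 → 1600 → 800 → 400 → 200 → 100 → 50 — count the steps: 6 stops.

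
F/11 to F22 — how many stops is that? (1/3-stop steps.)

f/11 → f/13 → f/14 → f/16 → f/18 → f/20 → f/22 — count the steps: 6 third-stops = 2 stops.

2 stops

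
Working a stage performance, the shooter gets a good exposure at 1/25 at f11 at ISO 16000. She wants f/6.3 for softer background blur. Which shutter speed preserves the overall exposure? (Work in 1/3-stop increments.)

Aperture: f/11 → f/10 → f/9 → f/8 → f/7.1 → f/6.3 — 1 2/3 stops larger aperture (brighter).
Need 1 2/3 stops darker from the shutter speed: 1/25 → 1/30 → 1/40 → 1/50 → 1/60 → 1/80.

1/80s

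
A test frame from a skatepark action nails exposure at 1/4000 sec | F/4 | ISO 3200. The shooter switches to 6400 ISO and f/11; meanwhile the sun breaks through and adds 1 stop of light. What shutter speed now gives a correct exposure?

1/2000s

Scene light: 1 stop brighter.
ISO: 3200 → 6400 — 1 stop higher (brighter).
Aperture: f/4 → f/5.6 → f/8 → f/11 — 3 stops stopped down (darker).
Net so far: 1 stop darker. Shutter speed: 1/4000 → 1/2000.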